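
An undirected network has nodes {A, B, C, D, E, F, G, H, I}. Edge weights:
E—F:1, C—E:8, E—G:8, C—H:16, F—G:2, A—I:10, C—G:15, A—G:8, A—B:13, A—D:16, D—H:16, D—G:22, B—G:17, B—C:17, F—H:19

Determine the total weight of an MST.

Sort edges by weight, then run Kruskal:
E—F (1): add — endpoints in different components.
F—G (2): add — endpoints in different components.
A—G (8): add — endpoints in different components.
C—E (8): add — endpoints in different components.
E—G (8): skip — E and G already connected.
A—I (10): add — endpoints in different components.
A—B (13): add — endpoints in different components.
C—G (15): skip — C and G already connected.
A—D (16): add — endpoints in different components.
C—H (16): add — endpoints in different components.
MST edges: E—F, F—G, A—G, C—E, A—I, A—B, A—D, C—H; total weight 1+2+8+8+10+13+16+16 = 74.

74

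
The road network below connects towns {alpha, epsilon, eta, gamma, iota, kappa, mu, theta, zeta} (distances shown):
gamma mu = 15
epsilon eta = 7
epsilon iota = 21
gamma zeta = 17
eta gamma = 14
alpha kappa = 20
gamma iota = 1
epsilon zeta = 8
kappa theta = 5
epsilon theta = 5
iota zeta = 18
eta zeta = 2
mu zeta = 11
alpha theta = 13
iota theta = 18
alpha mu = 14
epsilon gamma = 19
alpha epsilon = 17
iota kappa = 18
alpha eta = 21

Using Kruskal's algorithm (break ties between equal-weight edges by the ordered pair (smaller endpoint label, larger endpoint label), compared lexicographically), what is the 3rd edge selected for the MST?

Kruskal: consider edges lightest-first.
gamma iota (1): add — endpoints in different components.
eta zeta (2): add — endpoints in different components.
epsilon theta (5): add — endpoints in different components.
kappa theta (5): add — endpoints in different components.
epsilon eta (7): add — endpoints in different components.
epsilon zeta (8): skip — epsilon and zeta already connected.
mu zeta (11): add — endpoints in different components.
alpha theta (13): add — endpoints in different components.
alpha mu (14): skip — mu and alpha already connected.
eta gamma (14): add — endpoints in different components.
The 3rd edge added is epsilon theta.

epsilon-theta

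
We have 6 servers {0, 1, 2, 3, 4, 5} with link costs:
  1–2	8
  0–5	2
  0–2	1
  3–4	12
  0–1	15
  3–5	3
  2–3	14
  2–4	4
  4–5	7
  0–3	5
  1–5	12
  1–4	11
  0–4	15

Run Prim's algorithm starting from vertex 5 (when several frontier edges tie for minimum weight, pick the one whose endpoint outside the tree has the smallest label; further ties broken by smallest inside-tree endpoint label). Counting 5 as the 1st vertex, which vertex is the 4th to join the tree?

3

Prim, starting at 5.
Step 1: frontier [0–5 2, 3–5 3, 4–5 7, 1–5 12] → take 0–5 (2); add 0.
Step 2: frontier [0–2 1, 0–3 5, 0–1 15, 0–4 15, 3–5 3, 4–5 7, 1–5 12] → take 0–2 (1); add 2.
Step 3: frontier [0–3 5, 0–1 15, 0–4 15, 2–4 4, 1–2 8, 2–3 14, 3–5 3, 4–5 7, 1–5 12] → take 3–5 (3); add 3.
Step 4: frontier [0–1 15, 0–4 15, 2–4 4, 1–2 8, 3–4 12, 4–5 7, 1–5 12] → take 2–4 (4); add 4.
Step 5: frontier [0–1 15, 1–2 8, 1–4 11, 1–5 12] → take 1–2 (8); add 1.
Vertex order: 5, 0, 2, 3, 4, 1. The 4th vertex is 3.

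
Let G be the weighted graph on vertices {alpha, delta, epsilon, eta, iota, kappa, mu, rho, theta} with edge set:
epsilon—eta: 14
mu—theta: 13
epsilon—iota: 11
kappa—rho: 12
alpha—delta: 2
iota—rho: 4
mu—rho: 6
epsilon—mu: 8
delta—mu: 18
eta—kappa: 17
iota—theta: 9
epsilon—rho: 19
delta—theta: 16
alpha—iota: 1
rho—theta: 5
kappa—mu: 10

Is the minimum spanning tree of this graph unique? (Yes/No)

Kruskal's algorithm — process edges by increasing weight (ties by edge label):
alpha—iota (1): add — endpoints in different components.
alpha—delta (2): add — endpoints in different components.
iota—rho (4): add — endpoints in different components.
rho—theta (5): add — endpoints in different components.
mu—rho (6): add — endpoints in different components.
epsilon—mu (8): add — endpoints in different components.
iota—theta (9): skip — theta and iota already connected.
kappa—mu (10): add — endpoints in different components.
epsilon—iota (11): skip — epsilon and iota already connected.
kappa—rho (12): skip — kappa and rho already connected.
mu—theta (13): skip — mu and theta already connected.
epsilon—eta (14): add — endpoints in different components.
Every non-tree edge has weight strictly greater than the heaviest edge on the tree path between its endpoints, so the MST is unique.

Yes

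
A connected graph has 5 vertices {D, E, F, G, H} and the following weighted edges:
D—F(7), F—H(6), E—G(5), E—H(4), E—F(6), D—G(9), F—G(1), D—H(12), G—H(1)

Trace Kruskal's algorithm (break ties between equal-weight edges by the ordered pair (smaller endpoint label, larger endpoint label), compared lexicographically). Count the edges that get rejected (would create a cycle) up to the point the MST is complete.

Sort edges by weight, then run Kruskal:
F—G (1): add — endpoints in different components.
G—H (1): add — endpoints in different components.
E—H (4): add — endpoints in different components.
E—G (5): skip — E and G already connected.
E—F (6): skip — E and F already connected.
F—H (6): skip — F and H already connected.
D—F (7): add — endpoints in different components.
Edges rejected before the tree was complete: 3.

3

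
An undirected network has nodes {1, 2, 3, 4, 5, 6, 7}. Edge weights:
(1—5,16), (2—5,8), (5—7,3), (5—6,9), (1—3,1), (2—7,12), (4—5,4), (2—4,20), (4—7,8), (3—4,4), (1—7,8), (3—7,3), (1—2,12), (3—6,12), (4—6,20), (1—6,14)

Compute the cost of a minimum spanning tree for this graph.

Grow the tree from 6 using Prim:
Step 1: cheapest edge leaving the tree is 5—6 (9); add 5.
Step 2: cheapest edge leaving the tree is 5—7 (3); add 7.
Step 3: cheapest edge leaving the tree is 3—7 (3); add 3.
Step 4: cheapest edge leaving the tree is 1—3 (1); add 1.
Step 5: cheapest edge leaving the tree is 3—4 (4); add 4.
Step 6: cheapest edge leaving the tree is 2—5 (8); add 2.
MST edges: 5—6, 5—7, 3—7, 1—3, 3—4, 2—5; total weight 9+3+3+1+4+8 = 28.

28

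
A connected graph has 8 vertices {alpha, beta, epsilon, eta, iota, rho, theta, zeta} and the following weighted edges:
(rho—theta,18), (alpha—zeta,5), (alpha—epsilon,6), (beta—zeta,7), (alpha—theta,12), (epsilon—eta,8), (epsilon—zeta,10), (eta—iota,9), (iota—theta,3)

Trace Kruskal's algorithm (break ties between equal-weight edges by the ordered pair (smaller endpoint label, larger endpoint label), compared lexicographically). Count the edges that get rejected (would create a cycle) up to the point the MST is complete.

2

Sort edges by weight, then run Kruskal:
iota—theta (3): add — endpoints in different components.
alpha—zeta (5): add — endpoints in different components.
alpha—epsilon (6): add — endpoints in different components.
beta—zeta (7): add — endpoints in different components.
epsilon—eta (8): add — endpoints in different components.
eta—iota (9): add — endpoints in different components.
epsilon—zeta (10): skip — zeta and epsilon already connected.
alpha—theta (12): skip — alpha and theta already connected.
rho—theta (18): add — endpoints in different components.
Edges rejected before the tree was complete: 2.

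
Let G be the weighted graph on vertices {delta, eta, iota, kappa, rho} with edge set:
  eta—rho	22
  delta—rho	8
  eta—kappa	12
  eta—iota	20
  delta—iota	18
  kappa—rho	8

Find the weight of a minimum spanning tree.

Sort edges by weight, then run Kruskal:
delta—rho (8): add. Components now {delta,rho} {kappa} {eta} {iota}
kappa—rho (8): add. Components now {delta,kappa,rho} {eta} {iota}
eta—kappa (12): add. Components now {delta,eta,kappa,rho} {iota}
delta—iota (18): add. Components now {delta,eta,iota,kappa,rho}
MST edges: delta—rho, kappa—rho, eta—kappa, delta—iota; total weight 8+8+12+18 = 46.

46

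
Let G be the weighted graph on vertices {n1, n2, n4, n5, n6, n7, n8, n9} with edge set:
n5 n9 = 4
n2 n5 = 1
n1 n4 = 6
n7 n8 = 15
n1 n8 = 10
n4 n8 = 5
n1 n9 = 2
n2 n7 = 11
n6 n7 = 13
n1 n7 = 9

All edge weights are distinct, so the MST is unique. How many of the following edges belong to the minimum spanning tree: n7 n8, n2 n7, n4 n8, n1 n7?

Kruskal's algorithm — process edges by increasing weight (ties by edge label):
n2 n5 (1): add — endpoints in different components.
n1 n9 (2): add — endpoints in different components.
n5 n9 (4): add — endpoints in different components.
n4 n8 (5): add — endpoints in different components.
n1 n4 (6): add — endpoints in different components.
n1 n7 (9): add — endpoints in different components.
n1 n8 (10): skip — n8 and n1 already connected.
n2 n7 (11): skip — n7 and n2 already connected.
n6 n7 (13): add — endpoints in different components.
MST edge set: {n2 n5, n1 n9, n5 n9, n4 n8, n1 n4, n1 n7, n6 n7}.
Of the listed edges, {n4 n8, n1 n7} are in the MST → 2.

2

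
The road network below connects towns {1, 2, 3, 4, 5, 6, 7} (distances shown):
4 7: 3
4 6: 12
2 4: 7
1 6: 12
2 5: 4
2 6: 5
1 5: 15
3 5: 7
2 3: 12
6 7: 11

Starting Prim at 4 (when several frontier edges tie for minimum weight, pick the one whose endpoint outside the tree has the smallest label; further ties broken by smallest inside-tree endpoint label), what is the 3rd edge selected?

2-5

Prim's algorithm from 4:
Step 1: frontier [4 7 3, 2 4 7, 4 6 12] → take 4 7 (3); add 7.
Step 2: frontier [2 4 7, 4 6 12, 6 7 11] → take 2 4 (7); add 2.
Step 3: frontier [2 5 4, 2 6 5, 2 3 12, 4 6 12, 6 7 11] → take 2 5 (4); add 5.
Step 4: frontier [2 6 5, 2 3 12, 4 6 12, 3 5 7, 1 5 15, 6 7 11] → take 2 6 (5); add 6.
Step 5: frontier [2 3 12, 3 5 7, 1 5 15, 1 6 12] → take 3 5 (7); add 3.
Step 6: frontier [1 5 15, 1 6 12] → take 1 6 (12); add 1.
The 3rd edge added is 2 5.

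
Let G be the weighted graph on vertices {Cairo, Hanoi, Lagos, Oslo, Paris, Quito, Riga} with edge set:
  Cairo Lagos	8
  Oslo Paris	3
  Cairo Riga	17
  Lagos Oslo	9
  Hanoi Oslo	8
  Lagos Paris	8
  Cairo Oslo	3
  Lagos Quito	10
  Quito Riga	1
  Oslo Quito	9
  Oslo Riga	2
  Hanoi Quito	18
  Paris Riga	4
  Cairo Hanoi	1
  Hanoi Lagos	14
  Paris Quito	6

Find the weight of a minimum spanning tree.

18

Prim's algorithm from Lagos:
Step 1: cheapest edge leaving the tree is Cairo Lagos (8); add Cairo.
Step 2: cheapest edge leaving the tree is Cairo Hanoi (1); add Hanoi.
Step 3: cheapest edge leaving the tree is Cairo Oslo (3); add Oslo.
Step 4: cheapest edge leaving the tree is Oslo Riga (2); add Riga.
Step 5: cheapest edge leaving the tree is Quito Riga (1); add Quito.
Step 6: cheapest edge leaving the tree is Oslo Paris (3); add Paris.
MST edges: Cairo Lagos, Cairo Hanoi, Cairo Oslo, Oslo Riga, Quito Riga, Oslo Paris; total weight 8+1+3+2+1+3 = 18.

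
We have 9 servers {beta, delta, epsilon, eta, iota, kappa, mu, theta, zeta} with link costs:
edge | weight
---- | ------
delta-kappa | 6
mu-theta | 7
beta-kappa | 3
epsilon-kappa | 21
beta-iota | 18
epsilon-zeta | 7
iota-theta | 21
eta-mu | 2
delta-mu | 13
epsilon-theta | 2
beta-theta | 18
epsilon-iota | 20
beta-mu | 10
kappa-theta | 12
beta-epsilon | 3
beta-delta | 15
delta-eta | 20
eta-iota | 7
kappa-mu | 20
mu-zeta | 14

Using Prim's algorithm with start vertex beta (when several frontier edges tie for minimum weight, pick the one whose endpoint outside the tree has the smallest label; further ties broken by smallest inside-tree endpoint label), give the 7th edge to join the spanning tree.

eta-iota

Prim's algorithm from beta:
Step 1: cheapest edge leaving the tree is beta-epsilon (3); add epsilon.
Step 2: cheapest edge leaving the tree is epsilon-theta (2); add theta.
Step 3: cheapest edge leaving the tree is beta-kappa (3); add kappa.
Step 4: cheapest edge leaving the tree is delta-kappa (6); add delta.
Step 5: cheapest edge leaving the tree is mu-theta (7); add mu.
Step 6: cheapest edge leaving the tree is eta-mu (2); add eta.
Step 7: cheapest edge leaving the tree is eta-iota (7); add iota.
Step 8: cheapest edge leaving the tree is epsilon-zeta (7); add zeta.
The 7th edge added is eta-iota.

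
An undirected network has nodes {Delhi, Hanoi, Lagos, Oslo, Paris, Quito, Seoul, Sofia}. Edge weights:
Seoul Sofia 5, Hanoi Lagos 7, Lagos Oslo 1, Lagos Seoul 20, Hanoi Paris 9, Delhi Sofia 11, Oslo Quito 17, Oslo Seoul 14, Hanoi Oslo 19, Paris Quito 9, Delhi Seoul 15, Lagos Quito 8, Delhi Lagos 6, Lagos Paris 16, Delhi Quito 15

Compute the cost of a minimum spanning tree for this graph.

Sort edges by weight, then run Kruskal:
Lagos Oslo (1): add — endpoints in different components.
Seoul Sofia (5): add — endpoints in different components.
Delhi Lagos (6): add — endpoints in different components.
Hanoi Lagos (7): add — endpoints in different components.
Lagos Quito (8): add — endpoints in different components.
Hanoi Paris (9): add — endpoints in different components.
Paris Quito (9): skip — Quito and Paris already connected.
Delhi Sofia (11): add — endpoints in different components.
MST edges: Lagos Oslo, Seoul Sofia, Delhi Lagos, Hanoi Lagos, Lagos Quito, Hanoi Paris, Delhi Sofia; total weight 1+5+6+7+8+9+11 = 47.

47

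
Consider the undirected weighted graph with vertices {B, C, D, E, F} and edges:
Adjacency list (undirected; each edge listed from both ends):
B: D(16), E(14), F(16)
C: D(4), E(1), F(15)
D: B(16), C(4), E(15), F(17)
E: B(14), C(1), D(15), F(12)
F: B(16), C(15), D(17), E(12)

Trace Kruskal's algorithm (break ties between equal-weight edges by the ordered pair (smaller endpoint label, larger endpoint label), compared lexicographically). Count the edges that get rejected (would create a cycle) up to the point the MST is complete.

Sort edges by weight, then run Kruskal:
C E (1): add. Components now {B} {C,E} {D} {F}
C D (4): add. Components now {B} {C,D,E} {F}
E F (12): add. Components now {B} {C,D,E,F}
B E (14): add. Components now {B,C,D,E,F}
Edges rejected before the tree was complete: 0.

0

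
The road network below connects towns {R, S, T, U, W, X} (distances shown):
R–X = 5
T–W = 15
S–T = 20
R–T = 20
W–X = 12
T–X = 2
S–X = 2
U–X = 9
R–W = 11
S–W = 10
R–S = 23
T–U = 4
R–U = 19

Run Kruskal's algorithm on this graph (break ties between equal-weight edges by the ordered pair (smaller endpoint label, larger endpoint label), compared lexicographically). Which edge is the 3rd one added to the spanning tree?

Sort edges by weight, then run Kruskal:
S–X (2): add — endpoints in different components.
T–X (2): add — endpoints in different components.
T–U (4): add — endpoints in different components.
R–X (5): add — endpoints in different components.
U–X (9): skip — U and X already connected.
S–W (10): add — endpoints in different components.
The 3rd edge added is T–U.

T-U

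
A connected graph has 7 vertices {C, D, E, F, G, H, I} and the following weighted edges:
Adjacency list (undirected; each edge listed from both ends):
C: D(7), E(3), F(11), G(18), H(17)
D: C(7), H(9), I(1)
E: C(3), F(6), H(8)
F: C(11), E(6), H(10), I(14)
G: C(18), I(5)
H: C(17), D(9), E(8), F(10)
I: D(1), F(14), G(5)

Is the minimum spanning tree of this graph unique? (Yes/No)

Yes

Kruskal: consider edges lightest-first.
D-I (1): add. Components now {C} {D,I} {E} {F} {G} {H}
C-E (3): add. Components now {C,E} {D,I} {F} {G} {H}
G-I (5): add. Components now {C,E} {D,G,I} {F} {H}
E-F (6): add. Components now {C,E,F} {D,G,I} {H}
C-D (7): add. Components now {C,D,E,F,G,I} {H}
E-H (8): add. Components now {C,D,E,F,G,H,I}
Every non-tree edge has weight strictly greater than the heaviest edge on the tree path between its endpoints, so the MST is unique.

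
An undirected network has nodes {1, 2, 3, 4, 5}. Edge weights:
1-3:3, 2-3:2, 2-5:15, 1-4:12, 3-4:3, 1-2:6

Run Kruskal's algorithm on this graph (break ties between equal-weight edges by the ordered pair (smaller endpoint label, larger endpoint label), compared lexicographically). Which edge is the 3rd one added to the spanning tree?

Kruskal's algorithm — process edges by increasing weight (ties by edge label):
2-3 (2): add. Components now {1} {2,3} {4} {5}
1-3 (3): add. Components now {1,2,3} {4} {5}
3-4 (3): add. Components now {1,2,3,4} {5}
1-2 (6): skip — 1 and 2 already connected.
1-4 (12): skip — 1 and 4 already connected.
2-5 (15): add. Components now {1,2,3,4,5}
The 3rd edge added is 3-4.

3-4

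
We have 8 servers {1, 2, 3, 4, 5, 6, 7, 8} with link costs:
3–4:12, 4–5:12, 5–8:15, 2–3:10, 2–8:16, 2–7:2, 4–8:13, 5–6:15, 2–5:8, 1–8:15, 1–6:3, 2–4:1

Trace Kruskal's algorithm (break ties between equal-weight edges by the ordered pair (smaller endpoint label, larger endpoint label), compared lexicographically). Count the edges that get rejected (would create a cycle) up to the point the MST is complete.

Kruskal: consider edges lightest-first.
2–4 (1): add — endpoints in different components.
2–7 (2): add — endpoints in different components.
1–6 (3): add — endpoints in different components.
2–5 (8): add — endpoints in different components.
2–3 (10): add — endpoints in different components.
3–4 (12): skip — 3 and 4 already connected.
4–5 (12): skip — 4 and 5 already connected.
4–8 (13): add — endpoints in different components.
1–8 (15): add — endpoints in different components.
Edges rejected before the tree was complete: 2.

2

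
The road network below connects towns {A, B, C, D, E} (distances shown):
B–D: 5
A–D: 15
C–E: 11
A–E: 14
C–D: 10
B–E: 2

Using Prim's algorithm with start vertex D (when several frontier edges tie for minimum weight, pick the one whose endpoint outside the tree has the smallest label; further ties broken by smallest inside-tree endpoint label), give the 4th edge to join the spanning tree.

A-E

Grow the tree from D using Prim:
Step 1: frontier [B–D 5, C–D 10, A–D 15] → take B–D (5); add B.
Step 2: frontier [B–E 2, C–D 10, A–D 15] → take B–E (2); add E.
Step 3: frontier [C–D 10, A–D 15, C–E 11, A–E 14] → take C–D (10); add C.
Step 4: frontier [A–D 15, A–E 14] → take A–E (14); add A.
The 4th edge added is A–E.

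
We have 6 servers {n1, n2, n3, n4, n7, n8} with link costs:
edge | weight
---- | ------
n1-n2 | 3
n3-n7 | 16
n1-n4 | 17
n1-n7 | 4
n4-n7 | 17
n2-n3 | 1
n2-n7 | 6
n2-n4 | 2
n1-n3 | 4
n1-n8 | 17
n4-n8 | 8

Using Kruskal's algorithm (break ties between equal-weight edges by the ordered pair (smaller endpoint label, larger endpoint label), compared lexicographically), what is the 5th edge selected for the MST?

Kruskal: consider edges lightest-first.
n2-n3 (1): add. Components now {n1} {n7} {n2,n3} {n4} {n8}
n2-n4 (2): add. Components now {n1} {n7} {n2,n3,n4} {n8}
n1-n2 (3): add. Components now {n1,n2,n3,n4} {n7} {n8}
n1-n3 (4): skip — n1 and n3 already connected.
n1-n7 (4): add. Components now {n1,n2,n3,n4,n7} {n8}
n2-n7 (6): skip — n7 and n2 already connected.
n4-n8 (8): add. Components now {n1,n2,n3,n4,n7,n8}
The 5th edge added is n4-n8.

n4-n8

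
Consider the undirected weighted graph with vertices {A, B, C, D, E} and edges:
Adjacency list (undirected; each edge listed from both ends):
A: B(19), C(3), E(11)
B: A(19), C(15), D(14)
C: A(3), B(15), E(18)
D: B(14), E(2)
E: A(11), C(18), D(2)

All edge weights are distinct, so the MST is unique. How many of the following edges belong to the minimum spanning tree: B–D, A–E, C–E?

2

Kruskal's algorithm — process edges by increasing weight (ties by edge label):
D–E (2): add — endpoints in different components.
A–C (3): add — endpoints in different components.
A–E (11): add — endpoints in different components.
B–D (14): add — endpoints in different components.
MST edge set: {D–E, A–C, A–E, B–D}.
Of the listed edges, {B–D, A–E} are in the MST → 2.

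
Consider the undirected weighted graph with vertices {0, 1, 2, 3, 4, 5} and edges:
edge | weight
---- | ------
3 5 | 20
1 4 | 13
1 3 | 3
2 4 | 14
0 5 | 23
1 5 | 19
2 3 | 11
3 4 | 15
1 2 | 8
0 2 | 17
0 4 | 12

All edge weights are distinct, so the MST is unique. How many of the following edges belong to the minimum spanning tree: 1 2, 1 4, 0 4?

Kruskal: consider edges lightest-first.
1 3 (3): add — endpoints in different components.
1 2 (8): add — endpoints in different components.
2 3 (11): skip — 2 and 3 already connected.
0 4 (12): add — endpoints in different components.
1 4 (13): add — endpoints in different components.
2 4 (14): skip — 2 and 4 already connected.
3 4 (15): skip — 3 and 4 already connected.
0 2 (17): skip — 0 and 2 already connected.
1 5 (19): add — endpoints in different components.
MST edge set: {1 3, 1 2, 0 4, 1 4, 1 5}.
Of the listed edges, {1 2, 1 4, 0 4} are in the MST → 3.

3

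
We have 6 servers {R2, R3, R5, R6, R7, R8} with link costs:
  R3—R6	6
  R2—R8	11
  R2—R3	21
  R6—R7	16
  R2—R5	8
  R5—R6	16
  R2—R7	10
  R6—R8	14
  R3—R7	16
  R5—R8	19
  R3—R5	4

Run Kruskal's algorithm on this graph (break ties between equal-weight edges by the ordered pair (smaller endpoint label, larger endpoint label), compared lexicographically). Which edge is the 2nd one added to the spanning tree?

R3-R6

Kruskal: consider edges lightest-first.
R3—R5 (4): add. Components now {R7} {R6} {R3,R5} {R8} {R2}
R3—R6 (6): add. Components now {R7} {R3,R5,R6} {R8} {R2}
R2—R5 (8): add. Components now {R7} {R2,R3,R5,R6} {R8}
R2—R7 (10): add. Components now {R2,R3,R5,R6,R7} {R8}
R2—R8 (11): add. Components now {R2,R3,R5,R6,R7,R8}
The 2nd edge added is R3—R6.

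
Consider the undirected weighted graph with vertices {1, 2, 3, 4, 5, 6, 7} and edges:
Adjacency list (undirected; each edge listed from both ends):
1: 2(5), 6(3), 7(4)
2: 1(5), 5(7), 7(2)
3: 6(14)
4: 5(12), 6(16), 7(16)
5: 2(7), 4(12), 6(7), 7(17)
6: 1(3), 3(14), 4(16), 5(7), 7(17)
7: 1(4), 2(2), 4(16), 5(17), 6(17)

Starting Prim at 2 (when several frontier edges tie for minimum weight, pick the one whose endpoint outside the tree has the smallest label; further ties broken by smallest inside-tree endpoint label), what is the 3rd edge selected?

1-6

Grow the tree from 2 using Prim:
Step 1: frontier [2—7 2, 1—2 5, 2—5 7] → take 2—7 (2); add 7.
Step 2: frontier [1—2 5, 2—5 7, 1—7 4, 4—7 16, 5—7 17, 6—7 17] → take 1—7 (4); add 1.
Step 3: frontier [1—6 3, 2—5 7, 4—7 16, 5—7 17, 6—7 17] → take 1—6 (3); add 6.
Step 4: frontier [2—5 7, 5—6 7, 3—6 14, 4—6 16, 4—7 16, 5—7 17] → take 2—5 (7); add 5.
Step 5: frontier [4—5 12, 3—6 14, 4—6 16, 4—7 16] → take 4—5 (12); add 4.
Step 6: frontier [3—6 14] → take 3—6 (14); add 3.
The 3rd edge added is 1—6.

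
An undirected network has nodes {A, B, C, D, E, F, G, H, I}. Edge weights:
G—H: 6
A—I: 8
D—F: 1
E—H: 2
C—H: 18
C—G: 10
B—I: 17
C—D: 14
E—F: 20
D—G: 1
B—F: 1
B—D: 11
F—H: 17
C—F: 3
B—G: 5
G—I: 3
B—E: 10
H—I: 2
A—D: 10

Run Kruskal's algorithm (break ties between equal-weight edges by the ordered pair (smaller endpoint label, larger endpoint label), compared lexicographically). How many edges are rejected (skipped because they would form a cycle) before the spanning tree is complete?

Kruskal's algorithm — process edges by increasing weight (ties by edge label):
B—F (1): add — endpoints in different components.
D—F (1): add — endpoints in different components.
D—G (1): add — endpoints in different components.
E—H (2): add — endpoints in different components.
H—I (2): add — endpoints in different components.
C—F (3): add — endpoints in different components.
G—I (3): add — endpoints in different components.
B—G (5): skip — B and G already connected.
G—H (6): skip — G and H already connected.
A—I (8): add — endpoints in different components.
Edges rejected before the tree was complete: 2.

2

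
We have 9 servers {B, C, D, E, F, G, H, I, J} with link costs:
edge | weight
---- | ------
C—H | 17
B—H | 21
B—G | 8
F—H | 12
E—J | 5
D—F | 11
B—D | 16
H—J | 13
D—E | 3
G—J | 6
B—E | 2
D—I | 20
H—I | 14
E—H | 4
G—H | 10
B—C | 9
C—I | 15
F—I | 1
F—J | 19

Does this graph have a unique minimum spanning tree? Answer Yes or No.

Yes

Sort edges by weight, then run Kruskal:
F—I (1): add — endpoints in different components.
B—E (2): add — endpoints in different components.
D—E (3): add — endpoints in different components.
E—H (4): add — endpoints in different components.
E—J (5): add — endpoints in different components.
G—J (6): add — endpoints in different components.
B—G (8): skip — B and G already connected.
B—C (9): add — endpoints in different components.
G—H (10): skip — G and H already connected.
D—F (11): add — endpoints in different components.
Every non-tree edge has weight strictly greater than the heaviest edge on the tree path between its endpoints, so the MST is unique.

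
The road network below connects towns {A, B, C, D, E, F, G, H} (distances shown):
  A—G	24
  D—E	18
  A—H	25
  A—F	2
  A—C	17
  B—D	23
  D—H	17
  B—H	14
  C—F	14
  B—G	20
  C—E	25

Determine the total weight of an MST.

109

Kruskal: consider edges lightest-first.
A—F (2): add — endpoints in different components.
B—H (14): add — endpoints in different components.
C—F (14): add — endpoints in different components.
A—C (17): skip — A and C already connected.
D—H (17): add — endpoints in different components.
D—E (18): add — endpoints in different components.
B—G (20): add — endpoints in different components.
B—D (23): skip — B and D already connected.
A—G (24): add — endpoints in different components.
MST edges: A—F, B—H, C—F, D—H, D—E, B—G, A—G; total weight 2+14+14+17+18+20+24 = 109.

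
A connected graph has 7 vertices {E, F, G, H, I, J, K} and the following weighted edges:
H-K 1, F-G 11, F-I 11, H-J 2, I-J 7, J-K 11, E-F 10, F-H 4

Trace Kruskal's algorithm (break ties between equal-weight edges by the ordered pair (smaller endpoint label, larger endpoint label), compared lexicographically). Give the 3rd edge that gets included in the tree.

Sort edges by weight, then run Kruskal:
H-K (1): add. Components now {E} {F} {G} {H,K} {I} {J}
H-J (2): add. Components now {E} {F} {G} {H,J,K} {I}
F-H (4): add. Components now {E} {F,H,J,K} {G} {I}
I-J (7): add. Components now {E} {F,H,I,J,K} {G}
E-F (10): add. Components now {E,F,H,I,J,K} {G}
F-G (11): add. Components now {E,F,G,H,I,J,K}
The 3rd edge added is F-H.

F-H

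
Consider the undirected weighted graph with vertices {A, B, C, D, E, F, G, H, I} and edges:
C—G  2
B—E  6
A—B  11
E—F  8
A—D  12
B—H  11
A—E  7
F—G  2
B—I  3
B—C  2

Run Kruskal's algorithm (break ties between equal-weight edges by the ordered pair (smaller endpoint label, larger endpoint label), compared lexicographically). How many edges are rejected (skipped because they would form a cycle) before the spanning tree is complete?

Kruskal's algorithm — process edges by increasing weight (ties by edge label):
B—C (2): add — endpoints in different components.
C—G (2): add — endpoints in different components.
F—G (2): add — endpoints in different components.
B—I (3): add — endpoints in different components.
B—E (6): add — endpoints in different components.
A—E (7): add — endpoints in different components.
E—F (8): skip — E and F already connected.
A—B (11): skip — A and B already connected.
B—H (11): add — endpoints in different components.
A—D (12): add — endpoints in different components.
Edges rejected before the tree was complete: 2.

2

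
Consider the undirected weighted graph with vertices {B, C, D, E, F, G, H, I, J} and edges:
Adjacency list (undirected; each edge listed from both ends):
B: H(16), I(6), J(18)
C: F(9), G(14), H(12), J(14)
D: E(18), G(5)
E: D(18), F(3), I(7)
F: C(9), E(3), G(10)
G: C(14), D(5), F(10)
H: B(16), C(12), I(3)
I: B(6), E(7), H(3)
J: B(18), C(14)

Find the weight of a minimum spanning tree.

Grow the tree from I using Prim:
Step 1: cheapest edge leaving the tree is H I (3); add H.
Step 2: cheapest edge leaving the tree is B I (6); add B.
Step 3: cheapest edge leaving the tree is E I (7); add E.
Step 4: cheapest edge leaving the tree is E F (3); add F.
Step 5: cheapest edge leaving the tree is C F (9); add C.
Step 6: cheapest edge leaving the tree is F G (10); add G.
Step 7: cheapest edge leaving the tree is D G (5); add D.
Step 8: cheapest edge leaving the tree is C J (14); add J.
MST edges: H I, B I, E I, E F, C F, F G, D G, C J; total weight 3+6+7+3+9+10+5+14 = 57.

57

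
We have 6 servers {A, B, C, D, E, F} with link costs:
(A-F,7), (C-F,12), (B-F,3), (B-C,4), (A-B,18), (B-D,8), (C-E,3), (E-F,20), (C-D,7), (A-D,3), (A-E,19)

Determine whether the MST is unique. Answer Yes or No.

Kruskal: consider edges lightest-first.
A-D (3): add — endpoints in different components.
B-F (3): add — endpoints in different components.
C-E (3): add — endpoints in different components.
B-C (4): add — endpoints in different components.
A-F (7): add — endpoints in different components.
Non-tree edge C-D has weight 7, equal to the heaviest edge on its tree cycle — swapping gives another MST of the same weight. Not unique.

No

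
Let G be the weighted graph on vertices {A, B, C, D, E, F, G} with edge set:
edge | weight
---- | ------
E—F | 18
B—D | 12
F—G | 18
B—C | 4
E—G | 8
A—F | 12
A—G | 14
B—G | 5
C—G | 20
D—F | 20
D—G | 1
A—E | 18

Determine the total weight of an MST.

Kruskal: consider edges lightest-first.
D—G (1): add. Components now {A} {B} {C} {D,G} {E} {F}
B—C (4): add. Components now {A} {B,C} {D,G} {E} {F}
B—G (5): add. Components now {A} {B,C,D,G} {E} {F}
E—G (8): add. Components now {A} {B,C,D,E,G} {F}
A—F (12): add. Components now {A,F} {B,C,D,E,G}
B—D (12): skip — B and D already connected.
A—G (14): add. Components now {A,B,C,D,E,F,G}
MST edges: D—G, B—C, B—G, E—G, A—F, A—G; total weight 1+4+5+8+12+14 = 44.

44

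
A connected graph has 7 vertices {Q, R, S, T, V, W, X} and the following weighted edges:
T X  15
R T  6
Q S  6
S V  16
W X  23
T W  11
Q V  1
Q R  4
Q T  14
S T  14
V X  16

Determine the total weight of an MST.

43

Kruskal: consider edges lightest-first.
Q V (1): add. Components now {Q,V} {W} {R} {X} {S} {T}
Q R (4): add. Components now {Q,R,V} {W} {X} {S} {T}
Q S (6): add. Components now {Q,R,S,V} {W} {X} {T}
R T (6): add. Components now {Q,R,S,T,V} {W} {X}
T W (11): add. Components now {Q,R,S,T,V,W} {X}
Q T (14): skip — Q and T already connected.
S T (14): skip — S and T already connected.
T X (15): add. Components now {Q,R,S,T,V,W,X}
MST edges: Q V, Q R, Q S, R T, T W, T X; total weight 1+4+6+6+11+15 = 43.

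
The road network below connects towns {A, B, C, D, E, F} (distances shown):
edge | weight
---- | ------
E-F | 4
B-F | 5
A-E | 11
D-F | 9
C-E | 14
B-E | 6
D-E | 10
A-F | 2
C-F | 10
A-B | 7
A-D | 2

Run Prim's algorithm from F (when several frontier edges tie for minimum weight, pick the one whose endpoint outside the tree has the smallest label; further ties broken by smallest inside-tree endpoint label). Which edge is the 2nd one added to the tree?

Grow the tree from F using Prim:
Step 1: frontier [A-F 2, E-F 4, B-F 5, D-F 9, C-F 10] → take A-F (2); add A.
Step 2: frontier [A-D 2, A-B 7, A-E 11, E-F 4, B-F 5, D-F 9, C-F 10] → take A-D (2); add D.
Step 3: frontier [A-B 7, A-E 11, D-E 10, E-F 4, B-F 5, C-F 10] → take E-F (4); add E.
Step 4: frontier [A-B 7, B-E 6, C-E 14, B-F 5, C-F 10] → take B-F (5); add B.
Step 5: frontier [C-E 14, C-F 10] → take C-F (10); add C.
The 2nd edge added is A-D.

A-D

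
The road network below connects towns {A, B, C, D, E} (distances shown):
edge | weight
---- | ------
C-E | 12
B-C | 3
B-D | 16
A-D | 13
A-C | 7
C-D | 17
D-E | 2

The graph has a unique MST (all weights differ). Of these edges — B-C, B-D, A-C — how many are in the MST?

Kruskal's algorithm — process edges by increasing weight (ties by edge label):
D-E (2): add. Components now {A} {B} {C} {D,E}
B-C (3): add. Components now {A} {B,C} {D,E}
A-C (7): add. Components now {A,B,C} {D,E}
C-E (12): add. Components now {A,B,C,D,E}
MST edge set: {D-E, B-C, A-C, C-E}.
Of the listed edges, {B-C, A-C} are in the MST → 2.

2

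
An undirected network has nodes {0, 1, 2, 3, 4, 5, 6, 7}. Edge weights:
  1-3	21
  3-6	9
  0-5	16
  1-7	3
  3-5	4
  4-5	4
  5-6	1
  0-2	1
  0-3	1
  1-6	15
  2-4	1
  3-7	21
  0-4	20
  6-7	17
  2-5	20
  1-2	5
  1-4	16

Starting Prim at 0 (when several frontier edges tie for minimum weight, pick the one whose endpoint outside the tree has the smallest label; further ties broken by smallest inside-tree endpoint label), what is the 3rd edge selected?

2-4

Prim, starting at 0.
Step 1: cheapest edge leaving the tree is 0-2 (1); add 2.
Step 2: cheapest edge leaving the tree is 0-3 (1); add 3.
Step 3: cheapest edge leaving the tree is 2-4 (1); add 4.
Step 4: cheapest edge leaving the tree is 3-5 (4); add 5.
Step 5: cheapest edge leaving the tree is 5-6 (1); add 6.
Step 6: cheapest edge leaving the tree is 1-2 (5); add 1.
Step 7: cheapest edge leaving the tree is 1-7 (3); add 7.
The 3rd edge added is 2-4.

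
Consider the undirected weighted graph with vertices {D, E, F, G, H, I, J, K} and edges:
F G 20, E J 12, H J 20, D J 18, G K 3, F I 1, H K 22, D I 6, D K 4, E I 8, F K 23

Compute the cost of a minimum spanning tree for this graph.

54

Prim's algorithm from F:
Step 1: frontier [F I 1, F G 20, F K 23] → take F I (1); add I.
Step 2: frontier [F G 20, F K 23, D I 6, E I 8] → take D I (6); add D.
Step 3: frontier [D K 4, D J 18, F G 20, F K 23, E I 8] → take D K (4); add K.
Step 4: frontier [D J 18, F G 20, E I 8, G K 3, H K 22] → take G K (3); add G.
Step 5: frontier [D J 18, E I 8, H K 22] → take E I (8); add E.
Step 6: frontier [D J 18, E J 12, H K 22] → take E J (12); add J.
Step 7: frontier [H J 20, H K 22] → take H J (20); add H.
MST edges: F I, D I, D K, G K, E I, E J, H J; total weight 1+6+4+3+8+12+20 = 54.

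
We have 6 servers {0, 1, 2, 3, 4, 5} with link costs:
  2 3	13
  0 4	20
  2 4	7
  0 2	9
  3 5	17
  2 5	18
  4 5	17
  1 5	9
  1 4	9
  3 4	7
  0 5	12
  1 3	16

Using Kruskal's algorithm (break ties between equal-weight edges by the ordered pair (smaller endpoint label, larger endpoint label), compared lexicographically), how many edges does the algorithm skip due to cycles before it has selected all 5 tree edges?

0

Sort edges by weight, then run Kruskal:
2 4 (7): add. Components now {0} {1} {2,4} {3} {5}
3 4 (7): add. Components now {0} {1} {2,3,4} {5}
0 2 (9): add. Components now {0,2,3,4} {1} {5}
1 4 (9): add. Components now {0,1,2,3,4} {5}
1 5 (9): add. Components now {0,1,2,3,4,5}
Edges rejected before the tree was complete: 0.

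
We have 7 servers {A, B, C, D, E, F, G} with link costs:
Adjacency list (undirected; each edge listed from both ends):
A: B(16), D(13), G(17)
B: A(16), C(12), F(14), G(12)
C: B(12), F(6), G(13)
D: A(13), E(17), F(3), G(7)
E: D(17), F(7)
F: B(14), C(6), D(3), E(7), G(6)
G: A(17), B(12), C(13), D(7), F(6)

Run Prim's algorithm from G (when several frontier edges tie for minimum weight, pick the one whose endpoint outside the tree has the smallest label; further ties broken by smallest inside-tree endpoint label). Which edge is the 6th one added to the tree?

A-D

Prim's algorithm from G:
Step 1: cheapest edge leaving the tree is F-G (6); add F.
Step 2: cheapest edge leaving the tree is D-F (3); add D.
Step 3: cheapest edge leaving the tree is C-F (6); add C.
Step 4: cheapest edge leaving the tree is E-F (7); add E.
Step 5: cheapest edge leaving the tree is B-C (12); add B.
Step 6: cheapest edge leaving the tree is A-D (13); add A.
The 6th edge added is A-D.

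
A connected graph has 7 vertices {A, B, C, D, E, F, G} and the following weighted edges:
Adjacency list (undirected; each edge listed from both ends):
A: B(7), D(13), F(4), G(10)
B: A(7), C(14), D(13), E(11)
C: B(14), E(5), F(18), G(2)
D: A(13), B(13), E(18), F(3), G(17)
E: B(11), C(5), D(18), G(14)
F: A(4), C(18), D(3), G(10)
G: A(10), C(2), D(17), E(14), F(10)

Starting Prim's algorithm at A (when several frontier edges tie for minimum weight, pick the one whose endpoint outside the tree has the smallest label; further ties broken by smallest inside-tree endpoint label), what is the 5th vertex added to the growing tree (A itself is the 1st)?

Prim's algorithm from A:
Step 1: cheapest edge leaving the tree is A-F (4); add F.
Step 2: cheapest edge leaving the tree is D-F (3); add D.
Step 3: cheapest edge leaving the tree is A-B (7); add B.
Step 4: cheapest edge leaving the tree is A-G (10); add G.
Step 5: cheapest edge leaving the tree is C-G (2); add C.
Step 6: cheapest edge leaving the tree is C-E (5); add E.
Vertex order: A, F, D, B, G, C, E. The 5th vertex is G.

G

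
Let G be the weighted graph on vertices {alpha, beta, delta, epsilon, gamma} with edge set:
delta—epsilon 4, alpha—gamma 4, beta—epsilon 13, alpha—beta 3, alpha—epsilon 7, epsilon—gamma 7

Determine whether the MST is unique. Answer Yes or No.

No

Kruskal: consider edges lightest-first.
alpha—beta (3): add. Components now {gamma} {delta} {epsilon} {alpha,beta}
alpha—gamma (4): add. Components now {alpha,beta,gamma} {delta} {epsilon}
delta—epsilon (4): add. Components now {alpha,beta,gamma} {delta,epsilon}
alpha—epsilon (7): add. Components now {alpha,beta,delta,epsilon,gamma}
Non-tree edge epsilon—gamma has weight 7, equal to the heaviest edge on its tree cycle — swapping gives another MST of the same weight. Not unique.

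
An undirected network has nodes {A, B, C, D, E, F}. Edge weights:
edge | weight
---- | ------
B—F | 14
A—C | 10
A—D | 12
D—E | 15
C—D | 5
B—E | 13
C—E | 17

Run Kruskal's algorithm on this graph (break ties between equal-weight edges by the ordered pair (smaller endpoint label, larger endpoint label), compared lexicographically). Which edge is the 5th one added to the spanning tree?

D-E

Kruskal: consider edges lightest-first.
C—D (5): add. Components now {A} {B} {C,D} {E} {F}
A—C (10): add. Components now {A,C,D} {B} {E} {F}
A—D (12): skip — A and D already connected.
B—E (13): add. Components now {A,C,D} {B,E} {F}
B—F (14): add. Components now {A,C,D} {B,E,F}
D—E (15): add. Components now {A,B,C,D,E,F}
The 5th edge added is D—E.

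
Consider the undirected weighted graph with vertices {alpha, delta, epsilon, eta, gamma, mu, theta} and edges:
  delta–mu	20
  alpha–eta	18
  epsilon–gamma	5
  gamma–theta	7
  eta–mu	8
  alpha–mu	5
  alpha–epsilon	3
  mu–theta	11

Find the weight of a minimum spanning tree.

48

Grow the tree from gamma using Prim:
Step 1: frontier [epsilon–gamma 5, gamma–theta 7] → take epsilon–gamma (5); add epsilon.
Step 2: frontier [alpha–epsilon 3, gamma–theta 7] → take alpha–epsilon (3); add alpha.
Step 3: frontier [alpha–mu 5, alpha–eta 18, gamma–theta 7] → take alpha–mu (5); add mu.
Step 4: frontier [alpha–eta 18, gamma–theta 7, eta–mu 8, mu–theta 11, delta–mu 20] → take gamma–theta (7); add theta.
Step 5: frontier [alpha–eta 18, eta–mu 8, delta–mu 20] → take eta–mu (8); add eta.
Step 6: frontier [delta–mu 20] → take delta–mu (20); add delta.
MST edges: epsilon–gamma, alpha–epsilon, alpha–mu, gamma–theta, eta–mu, delta–mu; total weight 5+3+5+7+8+20 = 48.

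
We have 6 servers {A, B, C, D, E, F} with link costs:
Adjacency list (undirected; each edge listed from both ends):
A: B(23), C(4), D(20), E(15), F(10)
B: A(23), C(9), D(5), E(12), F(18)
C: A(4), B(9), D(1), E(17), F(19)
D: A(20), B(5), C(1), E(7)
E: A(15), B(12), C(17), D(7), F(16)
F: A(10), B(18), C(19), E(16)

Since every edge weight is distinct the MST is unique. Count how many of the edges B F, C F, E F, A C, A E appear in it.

Kruskal's algorithm — process edges by increasing weight (ties by edge label):
C D (1): add. Components now {A} {B} {C,D} {E} {F}
A C (4): add. Components now {A,C,D} {B} {E} {F}
B D (5): add. Components now {A,B,C,D} {E} {F}
D E (7): add. Components now {A,B,C,D,E} {F}
B C (9): skip — B and C already connected.
A F (10): add. Components now {A,B,C,D,E,F}
MST edge set: {C D, A C, B D, D E, A F}.
Of the listed edges, {A C} are in the MST → 1.

1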